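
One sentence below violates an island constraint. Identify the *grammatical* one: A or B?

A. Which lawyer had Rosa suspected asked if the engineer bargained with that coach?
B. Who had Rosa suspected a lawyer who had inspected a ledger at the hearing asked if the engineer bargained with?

A

In B, the wh-phrase is extracted from inside a wh-island (introduced by "if"), which blocks movement.
In A, the extraction path crosses only that-complement boundaries, which are transparent.
So A is grammatical.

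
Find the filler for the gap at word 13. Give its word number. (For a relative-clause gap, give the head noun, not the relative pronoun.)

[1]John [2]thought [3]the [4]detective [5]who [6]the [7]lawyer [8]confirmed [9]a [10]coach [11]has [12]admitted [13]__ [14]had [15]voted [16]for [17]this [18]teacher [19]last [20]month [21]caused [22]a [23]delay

4

The gap at 13 is the subject of "voted", inside a relative clause.
The relative pronoun is "who" (word 5); it is bound by the head noun immediately before it.
Its filler is the head noun "detective", at word 4.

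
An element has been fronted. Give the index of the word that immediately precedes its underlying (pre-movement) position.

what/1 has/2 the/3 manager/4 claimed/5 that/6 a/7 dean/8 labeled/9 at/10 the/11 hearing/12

The displaced element is "what" (word 1).
It is linked across 1 clause boundary (that).
It functions as the direct object of "labeled", so the gap sits immediately after word 9 ("labeled").
Base order: The manager has claimed that a dean labeled what at the hearing.

9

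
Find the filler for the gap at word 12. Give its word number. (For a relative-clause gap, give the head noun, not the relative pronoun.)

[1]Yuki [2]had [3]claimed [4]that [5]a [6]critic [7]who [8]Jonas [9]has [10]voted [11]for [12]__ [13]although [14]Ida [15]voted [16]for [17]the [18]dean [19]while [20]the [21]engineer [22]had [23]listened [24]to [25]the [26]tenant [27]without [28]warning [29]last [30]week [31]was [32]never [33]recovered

6

The gap at 12 is the prepositional object of "voted", inside a relative clause.
The relative pronoun is "who" (word 7); it is bound by the head noun immediately before it.
Its filler is the head noun "critic", at word 6.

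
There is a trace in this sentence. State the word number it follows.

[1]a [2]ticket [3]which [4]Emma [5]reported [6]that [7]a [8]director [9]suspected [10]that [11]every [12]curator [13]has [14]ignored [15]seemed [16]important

The displaced element is "a ticket" (word 2).
It is linked across 2 clause boundaries (that → that).
It functions as the direct object of "ignored", so the gap sits immediately after word 14 ("ignored").
Base order: Emma reported that a director suspected that every curator has ignored a ticket.

14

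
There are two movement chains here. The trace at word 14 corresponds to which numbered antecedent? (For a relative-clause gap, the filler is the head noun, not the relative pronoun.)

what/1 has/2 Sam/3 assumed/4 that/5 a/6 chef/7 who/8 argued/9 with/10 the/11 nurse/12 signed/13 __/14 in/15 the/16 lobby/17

The marked gap is the direct object of "signed".
Its filler is the fronted wh-phrase "what", at word 1.
(The other dependency links word 7 to a gap after word 8.)

1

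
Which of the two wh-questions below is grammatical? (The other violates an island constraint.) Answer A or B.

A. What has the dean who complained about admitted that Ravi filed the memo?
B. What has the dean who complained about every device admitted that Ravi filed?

B

In A, the wh-phrase is extracted from inside a complex-NP island (relative clause) (introduced by "who"), which blocks movement.
In B, the extraction path crosses only that-complement boundaries, which are transparent.
So B is grammatical.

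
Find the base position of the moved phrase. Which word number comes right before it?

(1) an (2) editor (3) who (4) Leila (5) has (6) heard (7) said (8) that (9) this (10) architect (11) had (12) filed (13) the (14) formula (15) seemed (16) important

The displaced element is "an editor" (word 2).
It is linked across 1 clause boundary (Ø).
It functions as the subject of "said", so the gap sits immediately after word 6 ("heard").
Base order: Leila has heard an editor said that this architect had filed the formula.

6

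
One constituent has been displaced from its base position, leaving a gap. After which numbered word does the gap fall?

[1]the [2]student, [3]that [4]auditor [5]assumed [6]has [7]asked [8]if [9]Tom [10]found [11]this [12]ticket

The displaced element is "the student" (word 2).
It is linked across 1 clause boundary (Ø).
It functions as the subject of "asked", so the gap sits immediately after word 5 ("assumed").
Base order: That auditor assumed the student has asked if Tom found this ticket.

5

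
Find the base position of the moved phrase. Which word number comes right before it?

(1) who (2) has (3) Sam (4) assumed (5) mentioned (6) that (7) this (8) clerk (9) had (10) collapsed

The displaced element is "who" (word 1).
It is linked across 1 clause boundary (Ø).
It functions as the subject of "mentioned", so the gap sits immediately after word 4 ("assumed").
Base order: Sam has assumed who mentioned that this clerk had collapsed.

4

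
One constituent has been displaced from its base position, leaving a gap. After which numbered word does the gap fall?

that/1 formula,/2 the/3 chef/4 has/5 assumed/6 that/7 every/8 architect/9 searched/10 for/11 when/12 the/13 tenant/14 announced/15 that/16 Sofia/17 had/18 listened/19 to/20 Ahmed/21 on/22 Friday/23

11

The displaced element is "that formula" (word 2).
It is linked across 1 clause boundary (that).
It functions as the object of the preposition "for" of "searched", so the gap sits immediately after word 11 ("for").
Base order: The chef has assumed that every architect searched for that formula when the tenant announced that Sofia had listened to Ahmed on Friday.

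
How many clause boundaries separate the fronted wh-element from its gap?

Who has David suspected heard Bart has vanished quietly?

1

"who" is extracted from the subject of "heard".
Boundaries crossed, outermost first: [Ø] — 1 in total.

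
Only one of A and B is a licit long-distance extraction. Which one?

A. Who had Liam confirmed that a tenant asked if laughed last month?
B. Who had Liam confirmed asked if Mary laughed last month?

B

In A, the wh-phrase is extracted from inside a wh-island (introduced by "if"), which blocks movement.
In B, the extraction path crosses only that-complement boundaries, which are transparent.
So B is grammatical.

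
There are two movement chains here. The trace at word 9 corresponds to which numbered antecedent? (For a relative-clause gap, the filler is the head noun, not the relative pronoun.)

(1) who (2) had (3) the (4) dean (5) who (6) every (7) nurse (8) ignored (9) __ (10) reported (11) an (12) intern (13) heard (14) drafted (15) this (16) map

4

The marked gap is inside the relative clause, the direct object of "ignored".
Its filler is the head noun "dean" (via "who"), at word 4.
(The other dependency links word 1 to a gap after word 13.)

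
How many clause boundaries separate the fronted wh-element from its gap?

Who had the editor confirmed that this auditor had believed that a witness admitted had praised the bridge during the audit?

"who" is extracted from the subject of "praised".
Boundaries crossed, outermost first: [that], [that], [Ø] — 3 in total.

3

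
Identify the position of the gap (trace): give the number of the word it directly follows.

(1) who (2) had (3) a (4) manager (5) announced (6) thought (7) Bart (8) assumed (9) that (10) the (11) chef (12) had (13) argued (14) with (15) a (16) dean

5

The displaced element is "who" (word 1).
It is linked across 1 clause boundary (Ø).
It functions as the subject of "thought", so the gap sits immediately after word 5 ("announced").
Base order: A manager had announced that who thought Bart assumed that the chef had argued with a dean.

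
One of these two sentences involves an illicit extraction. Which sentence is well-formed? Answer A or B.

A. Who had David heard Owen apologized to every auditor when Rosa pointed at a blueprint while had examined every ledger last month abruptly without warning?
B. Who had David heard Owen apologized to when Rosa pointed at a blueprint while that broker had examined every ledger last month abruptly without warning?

In A, the wh-phrase is extracted from inside an adjunct island (introduced by "when"), which blocks movement.
In B, the extraction path crosses only that-complement boundaries, which are transparent.
So B is grammatical.

B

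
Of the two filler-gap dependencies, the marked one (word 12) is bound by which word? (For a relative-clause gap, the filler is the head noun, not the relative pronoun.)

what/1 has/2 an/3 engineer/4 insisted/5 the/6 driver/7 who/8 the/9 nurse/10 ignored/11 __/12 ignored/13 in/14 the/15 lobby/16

The marked gap is inside the relative clause, the direct object of "ignored".
Its filler is the head noun "driver" (via "who"), at word 7.
(The other dependency links word 1 to a gap after word 13.)

7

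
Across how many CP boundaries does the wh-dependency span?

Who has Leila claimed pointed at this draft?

1

"who" is extracted from the subject of "pointed".
Boundaries crossed, outermost first: [Ø] — 1 in total.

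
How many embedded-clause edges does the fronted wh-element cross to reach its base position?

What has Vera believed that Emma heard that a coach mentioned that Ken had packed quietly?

"what" is extracted from the object of "packed".
Boundaries crossed, outermost first: [that], [that], [that] — 3 in total.

3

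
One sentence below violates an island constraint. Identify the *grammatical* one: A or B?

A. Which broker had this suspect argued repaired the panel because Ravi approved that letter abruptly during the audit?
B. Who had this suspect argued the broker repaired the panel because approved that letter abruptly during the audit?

In B, the wh-phrase is extracted from inside an adjunct island (introduced by "because"), which blocks movement.
In A, the extraction path crosses only that-complement boundaries, which are transparent.
So A is grammatical.

A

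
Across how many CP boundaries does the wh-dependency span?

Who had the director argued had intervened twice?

1

"who" is extracted from the subject of "intervened".
Boundaries crossed, outermost first: [Ø] — 1 in total.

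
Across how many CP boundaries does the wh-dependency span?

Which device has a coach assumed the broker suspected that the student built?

"which device" is extracted from the object of "built".
Boundaries crossed, outermost first: [Ø], [that] — 2 in total.

2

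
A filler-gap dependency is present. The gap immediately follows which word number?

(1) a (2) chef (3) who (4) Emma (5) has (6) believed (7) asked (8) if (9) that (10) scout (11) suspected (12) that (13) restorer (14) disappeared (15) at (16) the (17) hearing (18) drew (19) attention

6

The displaced element is "a chef" (word 2).
It is linked across 1 clause boundary (Ø).
It functions as the subject of "asked", so the gap sits immediately after word 6 ("believed").
Base order: Emma has believed a chef asked if that scout suspected that restorer disappeared at the hearing.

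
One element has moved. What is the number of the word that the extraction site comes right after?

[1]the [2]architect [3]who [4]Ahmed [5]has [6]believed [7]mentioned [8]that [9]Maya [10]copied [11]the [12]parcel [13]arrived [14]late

6

The displaced element is "the architect" (word 2).
It is linked across 1 clause boundary (Ø).
It functions as the subject of "mentioned", so the gap sits immediately after word 6 ("believed").
Base order: Ahmed has believed that the architect mentioned that Maya copied the parcel.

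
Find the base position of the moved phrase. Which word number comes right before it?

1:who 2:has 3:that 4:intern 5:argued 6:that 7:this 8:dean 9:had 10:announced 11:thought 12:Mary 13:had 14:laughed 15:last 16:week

10

The displaced element is "who" (word 1).
It is linked across 2 clause boundaries (that → Ø).
It functions as the subject of "thought", so the gap sits immediately after word 10 ("announced").
Base order: That intern has argued that this dean had announced who thought Mary had laughed last week.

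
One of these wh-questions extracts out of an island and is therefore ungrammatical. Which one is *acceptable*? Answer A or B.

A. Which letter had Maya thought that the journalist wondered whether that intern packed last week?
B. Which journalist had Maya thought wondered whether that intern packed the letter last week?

B

In A, the wh-phrase is extracted from inside a wh-island (introduced by "whether"), which blocks movement.
In B, the extraction path crosses only that-complement boundaries, which are transparent.
So B is grammatical.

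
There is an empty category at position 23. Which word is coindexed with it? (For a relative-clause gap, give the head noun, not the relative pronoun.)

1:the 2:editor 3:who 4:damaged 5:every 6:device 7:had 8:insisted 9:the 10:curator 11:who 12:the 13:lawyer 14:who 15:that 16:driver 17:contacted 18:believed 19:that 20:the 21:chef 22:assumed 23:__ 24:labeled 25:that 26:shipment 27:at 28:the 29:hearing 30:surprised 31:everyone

The gap at 23 is the subject of "labeled", inside a relative clause.
The relative pronoun is "who" (word 11); it is bound by the head noun immediately before it.
Its filler is the head noun "curator", at word 10.

10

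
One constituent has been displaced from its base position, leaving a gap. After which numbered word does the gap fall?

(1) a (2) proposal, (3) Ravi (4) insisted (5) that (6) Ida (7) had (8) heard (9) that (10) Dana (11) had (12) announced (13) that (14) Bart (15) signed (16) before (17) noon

The displaced element is "a proposal" (word 2).
It is linked across 3 clause boundaries (that → that → that).
It functions as the direct object of "signed", so the gap sits immediately after word 15 ("signed").
Base order: Ravi insisted that Ida had heard that Dana had announced that Bart signed a proposal before noon.

15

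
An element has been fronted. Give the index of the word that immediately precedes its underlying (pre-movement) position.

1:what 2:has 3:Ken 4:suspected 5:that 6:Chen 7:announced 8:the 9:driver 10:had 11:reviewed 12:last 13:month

The displaced element is "what" (word 1).
It is linked across 2 clause boundaries (that → Ø).
It functions as the direct object of "reviewed", so the gap sits immediately after word 11 ("reviewed").
Base order: Ken has suspected that Chen announced the driver had reviewed what last month.

11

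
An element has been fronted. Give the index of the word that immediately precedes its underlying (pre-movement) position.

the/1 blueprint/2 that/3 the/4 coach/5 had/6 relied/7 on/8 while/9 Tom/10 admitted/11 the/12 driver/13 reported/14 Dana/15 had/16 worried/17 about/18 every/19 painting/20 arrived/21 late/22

8

The displaced element is "the blueprint" (word 2).
It functions as the object of the preposition "on" of "relied", so the gap sits immediately after word 8 ("on").
Base order: The coach had relied on the blueprint while Tom admitted the driver reported Dana had worried about every painting.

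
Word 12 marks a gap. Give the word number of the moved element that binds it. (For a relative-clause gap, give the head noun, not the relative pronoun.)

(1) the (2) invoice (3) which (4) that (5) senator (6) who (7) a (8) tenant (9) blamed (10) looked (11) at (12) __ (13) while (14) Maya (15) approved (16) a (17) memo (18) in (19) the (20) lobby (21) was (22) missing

2

The gap at 12 is the prepositional object of "looked", inside a relative clause.
The relative pronoun is "which" (word 3); it is bound by the head noun immediately before it.
Its filler is the head noun "invoice", at word 2.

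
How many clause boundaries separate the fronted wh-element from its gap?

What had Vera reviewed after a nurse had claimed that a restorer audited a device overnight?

0

"what" originates inside the matrix clause — no clause boundary is crossed.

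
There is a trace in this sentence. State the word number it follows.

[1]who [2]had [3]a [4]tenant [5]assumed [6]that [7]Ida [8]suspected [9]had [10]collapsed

The displaced element is "who" (word 1).
It is linked across 2 clause boundaries (that → Ø).
It functions as the subject of "collapsed", so the gap sits immediately after word 8 ("suspected").
Base order: A tenant had assumed that Ida suspected that who had collapsed.

8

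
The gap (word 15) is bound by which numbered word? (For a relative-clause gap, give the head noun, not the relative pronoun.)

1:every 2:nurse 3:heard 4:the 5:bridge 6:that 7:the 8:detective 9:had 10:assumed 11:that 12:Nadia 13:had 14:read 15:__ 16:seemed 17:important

The gap at 15 is the object of "read", inside a relative clause.
The relative pronoun is "that" (word 6); it is bound by the head noun immediately before it.
Its filler is the head noun "bridge", at word 5.

5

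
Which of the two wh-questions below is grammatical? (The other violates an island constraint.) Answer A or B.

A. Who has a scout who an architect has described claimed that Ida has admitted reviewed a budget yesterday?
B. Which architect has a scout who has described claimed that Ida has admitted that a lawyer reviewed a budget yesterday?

In B, the wh-phrase is extracted from inside a complex-NP island (relative clause) (introduced by "who"), which blocks movement.
In A, the extraction path crosses only that-complement boundaries, which are transparent.
So A is grammatical.

A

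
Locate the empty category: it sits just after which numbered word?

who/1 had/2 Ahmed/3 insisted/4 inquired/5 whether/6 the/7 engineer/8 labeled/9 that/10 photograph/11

4

The displaced element is "who" (word 1).
It is linked across 1 clause boundary (Ø).
It functions as the subject of "inquired", so the gap sits immediately after word 4 ("insisted").
Base order: Ahmed had insisted that who inquired whether the engineer labeled that photograph.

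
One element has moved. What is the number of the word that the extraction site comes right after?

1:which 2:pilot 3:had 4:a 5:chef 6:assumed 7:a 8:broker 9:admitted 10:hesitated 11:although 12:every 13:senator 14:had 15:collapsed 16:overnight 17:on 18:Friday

9

The displaced element is "which pilot" (word 2).
It is linked across 2 clause boundaries (Ø → Ø).
It functions as the subject of "hesitated", so the gap sits immediately after word 9 ("admitted").
Base order: A chef had assumed a broker admitted that which pilot hesitated although every senator had collapsed overnight on Friday.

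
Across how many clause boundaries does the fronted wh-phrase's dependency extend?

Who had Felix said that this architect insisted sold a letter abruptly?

"who" is extracted from the subject of "sold".
Boundaries crossed, outermost first: [that], [Ø] — 2 in total.

2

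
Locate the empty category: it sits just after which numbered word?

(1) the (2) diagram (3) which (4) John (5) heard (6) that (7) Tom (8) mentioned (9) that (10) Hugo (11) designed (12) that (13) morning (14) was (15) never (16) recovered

11

The displaced element is "the diagram" (word 2).
It is linked across 2 clause boundaries (that → that).
It functions as the direct object of "designed", so the gap sits immediately after word 11 ("designed").
Base order: John heard that Tom mentioned that Hugo designed the diagram that morning.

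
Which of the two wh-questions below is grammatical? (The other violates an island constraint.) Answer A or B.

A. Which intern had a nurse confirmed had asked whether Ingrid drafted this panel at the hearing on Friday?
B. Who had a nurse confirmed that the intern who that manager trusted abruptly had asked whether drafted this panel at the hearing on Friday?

A

In B, the wh-phrase is extracted from inside a wh-island (introduced by "whether"), which blocks movement.
In A, the extraction path crosses only that-complement boundaries, which are transparent.
So A is grammatical.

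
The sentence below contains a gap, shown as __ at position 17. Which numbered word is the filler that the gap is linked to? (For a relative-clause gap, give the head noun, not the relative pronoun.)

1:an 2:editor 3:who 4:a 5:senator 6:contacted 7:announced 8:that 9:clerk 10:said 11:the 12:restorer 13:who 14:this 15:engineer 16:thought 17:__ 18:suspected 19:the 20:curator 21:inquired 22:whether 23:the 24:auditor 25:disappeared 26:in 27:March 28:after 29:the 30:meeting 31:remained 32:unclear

The gap at 17 is the subject of "suspected", inside a relative clause.
The relative pronoun is "who" (word 13); it is bound by the head noun immediately before it.
Its filler is the head noun "restorer", at word 12.

12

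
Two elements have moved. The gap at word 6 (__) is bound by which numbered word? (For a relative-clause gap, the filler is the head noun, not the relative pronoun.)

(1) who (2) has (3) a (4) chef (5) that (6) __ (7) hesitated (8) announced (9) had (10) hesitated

4

The marked gap is inside the relative clause, the subject of "hesitated".
Its filler is the head noun "chef" (via "that"), at word 4.
(The other dependency links word 1 to a gap after word 8.)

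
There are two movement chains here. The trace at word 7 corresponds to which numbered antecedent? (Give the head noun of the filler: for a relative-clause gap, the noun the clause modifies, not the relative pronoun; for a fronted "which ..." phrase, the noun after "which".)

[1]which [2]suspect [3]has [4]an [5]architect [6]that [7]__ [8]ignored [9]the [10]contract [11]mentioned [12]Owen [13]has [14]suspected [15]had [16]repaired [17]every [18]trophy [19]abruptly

5

The marked gap is inside the relative clause, the subject of "ignored".
Its filler is the head noun "architect" (via "that"), at word 5.
(The other dependency links word 2 to a gap after word 14.)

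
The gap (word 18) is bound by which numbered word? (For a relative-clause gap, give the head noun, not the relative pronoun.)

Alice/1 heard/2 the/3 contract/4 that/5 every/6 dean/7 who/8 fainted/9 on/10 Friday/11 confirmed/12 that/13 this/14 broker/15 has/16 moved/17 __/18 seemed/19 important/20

4

The gap at 18 is the object of "moved", inside a relative clause.
The relative pronoun is "that" (word 5); it is bound by the head noun immediately before it.
Its filler is the head noun "contract", at word 4.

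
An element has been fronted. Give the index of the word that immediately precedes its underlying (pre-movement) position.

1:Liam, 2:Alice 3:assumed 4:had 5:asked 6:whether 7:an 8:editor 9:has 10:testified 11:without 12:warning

The displaced element is "Liam" (word 1).
It is linked across 1 clause boundary (Ø).
It functions as the subject of "asked", so the gap sits immediately after word 3 ("assumed").
Base order: Alice assumed that Liam had asked whether an editor has testified without warning.

3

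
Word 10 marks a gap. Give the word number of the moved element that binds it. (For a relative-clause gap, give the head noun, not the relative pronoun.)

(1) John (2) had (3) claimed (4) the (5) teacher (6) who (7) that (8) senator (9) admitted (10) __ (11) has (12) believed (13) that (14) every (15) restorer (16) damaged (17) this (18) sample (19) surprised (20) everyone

The gap at 10 is the subject of "believed", inside a relative clause.
The relative pronoun is "who" (word 6); it is bound by the head noun immediately before it.
Its filler is the head noun "teacher", at word 5.

5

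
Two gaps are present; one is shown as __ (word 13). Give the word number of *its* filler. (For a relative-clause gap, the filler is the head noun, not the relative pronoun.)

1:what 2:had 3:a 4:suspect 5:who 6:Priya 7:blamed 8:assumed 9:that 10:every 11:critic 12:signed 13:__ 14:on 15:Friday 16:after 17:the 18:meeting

The marked gap is the direct object of "signed".
Its filler is the fronted wh-phrase "what", at word 1.
(The other dependency links word 4 to a gap after word 7.)

1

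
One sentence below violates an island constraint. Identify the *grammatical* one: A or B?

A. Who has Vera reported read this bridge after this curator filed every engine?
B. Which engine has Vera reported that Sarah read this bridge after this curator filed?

In B, the wh-phrase is extracted from inside an adjunct island (introduced by "after"), which blocks movement.
In A, the extraction path crosses only that-complement boundaries, which are transparent.
So A is grammatical.

A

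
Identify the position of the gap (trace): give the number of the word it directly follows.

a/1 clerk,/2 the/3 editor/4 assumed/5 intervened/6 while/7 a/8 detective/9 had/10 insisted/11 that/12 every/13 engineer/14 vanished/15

The displaced element is "a clerk" (word 2).
It is linked across 1 clause boundary (Ø).
It functions as the subject of "intervened", so the gap sits immediately after word 5 ("assumed").
Base order: The editor assumed that a clerk intervened while a detective had insisted that every engineer vanished.

5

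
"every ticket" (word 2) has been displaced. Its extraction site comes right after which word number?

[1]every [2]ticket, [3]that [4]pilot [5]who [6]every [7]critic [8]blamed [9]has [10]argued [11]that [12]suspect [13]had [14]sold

The displaced element is "every ticket" (word 2).
It is linked across 1 clause boundary (Ø).
It functions as the direct object of "sold", so the gap sits immediately after word 14 ("sold").
Base order: That pilot who every critic blamed has argued that suspect had sold every ticket.

14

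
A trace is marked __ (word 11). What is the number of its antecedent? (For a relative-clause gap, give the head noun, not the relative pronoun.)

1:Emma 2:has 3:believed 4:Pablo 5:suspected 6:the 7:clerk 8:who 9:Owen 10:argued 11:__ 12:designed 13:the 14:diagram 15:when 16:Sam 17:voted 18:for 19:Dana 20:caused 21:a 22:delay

The gap at 11 is the subject of "designed", inside a relative clause.
The relative pronoun is "who" (word 8); it is bound by the head noun immediately before it.
Its filler is the head noun "clerk", at word 7.

7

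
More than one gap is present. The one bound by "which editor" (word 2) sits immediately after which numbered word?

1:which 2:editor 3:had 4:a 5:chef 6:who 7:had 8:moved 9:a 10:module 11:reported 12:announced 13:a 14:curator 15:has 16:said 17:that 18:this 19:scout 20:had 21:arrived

11

The displaced element is "which editor" (word 2).
It is linked across 1 clause boundary (Ø).
It functions as the subject of "announced", so the gap sits immediately after word 11 ("reported").
Base order: A chef who had moved a module had reported that which editor announced a curator has said that this scout had arrived.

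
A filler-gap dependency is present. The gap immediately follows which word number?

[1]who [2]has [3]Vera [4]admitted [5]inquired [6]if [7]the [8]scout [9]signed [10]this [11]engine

4

The displaced element is "who" (word 1).
It is linked across 1 clause boundary (Ø).
It functions as the subject of "inquired", so the gap sits immediately after word 4 ("admitted").
Base order: Vera has admitted who inquired if the scout signed this engine.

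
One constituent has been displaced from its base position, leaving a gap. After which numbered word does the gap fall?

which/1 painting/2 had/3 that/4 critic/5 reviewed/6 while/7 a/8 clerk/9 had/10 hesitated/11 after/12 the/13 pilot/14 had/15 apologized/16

6

The displaced element is "which painting" (word 2).
It functions as the direct object of "reviewed", so the gap sits immediately after word 6 ("reviewed").
Base order: That critic had reviewed which painting while a clerk had hesitated after the pilot had apologized.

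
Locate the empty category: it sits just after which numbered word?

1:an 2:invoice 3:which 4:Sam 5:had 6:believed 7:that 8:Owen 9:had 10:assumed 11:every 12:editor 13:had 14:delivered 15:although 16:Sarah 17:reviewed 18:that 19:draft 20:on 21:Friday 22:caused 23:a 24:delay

14

The displaced element is "an invoice" (word 2).
It is linked across 2 clause boundaries (that → Ø).
It functions as the direct object of "delivered", so the gap sits immediately after word 14 ("delivered").
Base order: Sam had believed that Owen had assumed every editor had delivered an invoice although Sarah reviewed that draft on Friday.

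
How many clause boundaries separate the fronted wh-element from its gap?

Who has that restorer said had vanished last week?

"who" is extracted from the subject of "vanished".
Boundaries crossed, outermost first: [Ø] — 1 in total.

1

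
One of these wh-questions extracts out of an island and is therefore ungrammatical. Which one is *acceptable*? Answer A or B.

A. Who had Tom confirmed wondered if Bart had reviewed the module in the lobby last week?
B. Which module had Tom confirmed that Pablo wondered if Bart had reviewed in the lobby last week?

A

In B, the wh-phrase is extracted from inside a wh-island (introduced by "if"), which blocks movement.
In A, the extraction path crosses only that-complement boundaries, which are transparent.
So A is grammatical.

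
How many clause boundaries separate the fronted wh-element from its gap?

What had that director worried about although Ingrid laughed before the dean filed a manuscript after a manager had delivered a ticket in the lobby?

"what" originates inside the matrix clause — no clause boundary is crossed.

0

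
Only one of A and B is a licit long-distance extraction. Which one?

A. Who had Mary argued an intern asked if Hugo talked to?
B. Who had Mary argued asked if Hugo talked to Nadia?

B

In A, the wh-phrase is extracted from inside a wh-island (introduced by "if"), which blocks movement.
In B, the extraction path crosses only that-complement boundaries, which are transparent.
So B is grammatical.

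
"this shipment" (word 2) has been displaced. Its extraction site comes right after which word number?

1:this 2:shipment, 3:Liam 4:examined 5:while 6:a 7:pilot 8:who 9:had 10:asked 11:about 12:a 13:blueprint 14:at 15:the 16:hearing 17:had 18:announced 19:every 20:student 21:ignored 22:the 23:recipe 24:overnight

4

The displaced element is "this shipment" (word 2).
It functions as the direct object of "examined", so the gap sits immediately after word 4 ("examined").
Base order: Liam examined this shipment while a pilot who had asked about a blueprint at the hearing had announced every student ignored the recipe overnight.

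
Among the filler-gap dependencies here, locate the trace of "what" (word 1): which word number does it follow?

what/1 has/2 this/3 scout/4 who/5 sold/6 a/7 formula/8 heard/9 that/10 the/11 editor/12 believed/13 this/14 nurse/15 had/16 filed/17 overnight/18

17

The displaced element is "what" (word 1).
It is linked across 2 clause boundaries (that → Ø).
It functions as the direct object of "filed", so the gap sits immediately after word 17 ("filed").
Base order: This scout who sold a formula has heard that the editor believed this nurse had filed what overnight.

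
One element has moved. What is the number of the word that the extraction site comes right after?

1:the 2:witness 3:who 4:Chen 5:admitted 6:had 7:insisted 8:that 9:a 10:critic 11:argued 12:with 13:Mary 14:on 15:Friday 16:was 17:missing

The displaced element is "the witness" (word 2).
It is linked across 1 clause boundary (Ø).
It functions as the subject of "insisted", so the gap sits immediately after word 5 ("admitted").
Base order: Chen admitted that the witness had insisted that a critic argued with Mary on Friday.

5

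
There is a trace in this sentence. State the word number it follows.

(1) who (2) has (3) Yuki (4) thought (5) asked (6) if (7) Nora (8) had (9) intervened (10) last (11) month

4

The displaced element is "who" (word 1).
It is linked across 1 clause boundary (Ø).
It functions as the subject of "asked", so the gap sits immediately after word 4 ("thought").
Base order: Yuki has thought that who asked if Nora had intervened last month.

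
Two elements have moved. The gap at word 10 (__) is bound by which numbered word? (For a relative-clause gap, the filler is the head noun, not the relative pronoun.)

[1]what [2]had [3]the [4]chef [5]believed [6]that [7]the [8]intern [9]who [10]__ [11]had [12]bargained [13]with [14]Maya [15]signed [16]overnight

8

The marked gap is inside the relative clause, the subject of "bargained".
Its filler is the head noun "intern" (via "who"), at word 8.
(The other dependency links word 1 to a gap after word 15.)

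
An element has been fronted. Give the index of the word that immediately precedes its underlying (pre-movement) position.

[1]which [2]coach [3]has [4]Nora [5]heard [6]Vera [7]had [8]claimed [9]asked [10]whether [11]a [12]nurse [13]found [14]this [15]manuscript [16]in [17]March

8

The displaced element is "which coach" (word 2).
It is linked across 2 clause boundaries (Ø → Ø).
It functions as the subject of "asked", so the gap sits immediately after word 8 ("claimed").
Base order: Nora has heard Vera had claimed that which coach asked whether a nurse found this manuscript in March.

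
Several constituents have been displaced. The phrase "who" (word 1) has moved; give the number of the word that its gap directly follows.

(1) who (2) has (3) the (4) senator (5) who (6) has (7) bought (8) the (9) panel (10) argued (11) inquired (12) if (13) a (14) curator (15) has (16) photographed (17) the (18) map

10

The displaced element is "who" (word 1).
It is linked across 1 clause boundary (Ø).
It functions as the subject of "inquired", so the gap sits immediately after word 10 ("argued").
Base order: The senator who has bought the panel has argued who inquired if a curator has photographed the map.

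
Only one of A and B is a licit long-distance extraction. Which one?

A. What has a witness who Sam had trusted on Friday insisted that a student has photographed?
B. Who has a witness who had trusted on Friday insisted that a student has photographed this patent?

A

In B, the wh-phrase is extracted from inside a complex-NP island (relative clause) (introduced by "who"), which blocks movement.
In A, the extraction path crosses only that-complement boundaries, which are transparent.
So A is grammatical.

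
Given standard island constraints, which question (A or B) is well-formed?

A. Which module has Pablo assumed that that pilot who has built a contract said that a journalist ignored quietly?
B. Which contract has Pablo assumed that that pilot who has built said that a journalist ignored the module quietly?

In B, the wh-phrase is extracted from inside a complex-NP island (relative clause) (introduced by "who"), which blocks movement.
In A, the extraction path crosses only that-complement boundaries, which are transparent.
So A is grammatical.

A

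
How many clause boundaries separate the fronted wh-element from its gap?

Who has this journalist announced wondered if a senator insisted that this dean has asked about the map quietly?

1

"who" is extracted from the subject of "wondered".
Boundaries crossed, outermost first: [Ø] — 1 in total.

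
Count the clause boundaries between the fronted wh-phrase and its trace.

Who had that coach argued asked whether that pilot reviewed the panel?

1

"who" is extracted from the subject of "asked".
Boundaries crossed, outermost first: [Ø] — 1 in total.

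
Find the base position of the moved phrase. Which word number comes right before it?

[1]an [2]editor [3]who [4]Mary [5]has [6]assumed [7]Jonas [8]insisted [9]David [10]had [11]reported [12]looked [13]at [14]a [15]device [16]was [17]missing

The displaced element is "an editor" (word 2).
It is linked across 3 clause boundaries (Ø → Ø → Ø).
It functions as the subject of "looked", so the gap sits immediately after word 11 ("reported").
Base order: Mary has assumed Jonas insisted David had reported an editor looked at a device.

11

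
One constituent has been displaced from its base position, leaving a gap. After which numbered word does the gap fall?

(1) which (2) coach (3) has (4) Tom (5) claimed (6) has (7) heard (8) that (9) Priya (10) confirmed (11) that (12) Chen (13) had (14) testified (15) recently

5

The displaced element is "which coach" (word 2).
It is linked across 1 clause boundary (Ø).
It functions as the subject of "heard", so the gap sits immediately after word 5 ("claimed").
Base order: Tom has claimed that which coach has heard that Priya confirmed that Chen had testified recently.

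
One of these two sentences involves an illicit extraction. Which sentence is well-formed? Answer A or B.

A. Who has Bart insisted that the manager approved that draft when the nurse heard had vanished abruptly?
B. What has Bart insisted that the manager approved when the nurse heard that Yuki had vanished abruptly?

In A, the wh-phrase is extracted from inside an adjunct island (introduced by "when"), which blocks movement.
In B, the extraction path crosses only that-complement boundaries, which are transparent.
So B is grammatical.

B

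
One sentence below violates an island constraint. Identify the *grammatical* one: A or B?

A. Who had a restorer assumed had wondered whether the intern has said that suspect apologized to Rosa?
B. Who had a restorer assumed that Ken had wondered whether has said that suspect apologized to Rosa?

In B, the wh-phrase is extracted from inside a wh-island (introduced by "whether"), which blocks movement.
In A, the extraction path crosses only that-complement boundaries, which are transparent.
So A is grammatical.

A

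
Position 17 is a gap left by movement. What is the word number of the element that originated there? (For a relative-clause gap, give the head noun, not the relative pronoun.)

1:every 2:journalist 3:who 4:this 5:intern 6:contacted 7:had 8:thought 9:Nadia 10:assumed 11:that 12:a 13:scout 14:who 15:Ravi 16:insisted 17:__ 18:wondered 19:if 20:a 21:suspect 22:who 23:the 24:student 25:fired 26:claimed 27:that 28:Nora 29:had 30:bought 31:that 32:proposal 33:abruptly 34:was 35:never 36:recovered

The gap at 17 is the subject of "wondered", inside a relative clause.
The relative pronoun is "who" (word 14); it is bound by the head noun immediately before it.
Its filler is the head noun "scout", at word 13.

13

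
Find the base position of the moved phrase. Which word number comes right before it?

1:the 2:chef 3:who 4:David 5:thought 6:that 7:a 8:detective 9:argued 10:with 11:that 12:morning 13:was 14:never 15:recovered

The displaced element is "the chef" (word 2).
It is linked across 1 clause boundary (that).
It functions as the object of the preposition "with" of "argued", so the gap sits immediately after word 10 ("with").
Base order: David thought that a detective argued with the chef that morning.

10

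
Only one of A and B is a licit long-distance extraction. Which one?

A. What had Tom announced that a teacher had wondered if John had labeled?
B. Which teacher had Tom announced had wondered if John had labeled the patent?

In A, the wh-phrase is extracted from inside a wh-island (introduced by "if"), which blocks movement.
In B, the extraction path crosses only that-complement boundaries, which are transparent.
So B is grammatical.

B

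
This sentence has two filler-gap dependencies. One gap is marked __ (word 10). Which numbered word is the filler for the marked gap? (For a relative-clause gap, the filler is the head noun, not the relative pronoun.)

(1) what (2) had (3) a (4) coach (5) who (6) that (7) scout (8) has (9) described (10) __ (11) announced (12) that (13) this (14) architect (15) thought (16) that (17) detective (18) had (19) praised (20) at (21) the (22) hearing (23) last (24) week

The marked gap is inside the relative clause, the direct object of "described".
Its filler is the head noun "coach" (via "who"), at word 4.
(The other dependency links word 1 to a gap after word 19.)

4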